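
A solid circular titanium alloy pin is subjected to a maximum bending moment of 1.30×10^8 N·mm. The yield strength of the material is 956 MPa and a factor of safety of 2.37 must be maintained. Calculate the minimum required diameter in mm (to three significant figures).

d = 149 mm

σ_allow = 956/2.37 = 403.4 MPa.
For a solid circular section σ = 32M/(πd³), so d³ = 32M/(π σ_allow) = 32×1.3000×10^8/(π×403.4) = 3.283×10^6 mm³.
d = 148.6 mm.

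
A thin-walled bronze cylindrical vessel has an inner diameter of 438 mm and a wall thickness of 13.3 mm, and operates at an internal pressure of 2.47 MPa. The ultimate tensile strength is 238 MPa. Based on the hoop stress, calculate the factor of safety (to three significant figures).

σ_h = pD/(2t) = 2.47×438/(2×13.3) = 40.67 MPa.
n = 238/40.67 = 5.852.

n = 5.85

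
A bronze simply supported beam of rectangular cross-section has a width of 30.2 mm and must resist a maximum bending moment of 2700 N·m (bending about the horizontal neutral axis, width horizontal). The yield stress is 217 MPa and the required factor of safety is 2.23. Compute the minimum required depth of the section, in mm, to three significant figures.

σ_allow = 217/2.23 = 97.31 MPa.
For a rectangular section σ = 6M/(bh²), so h² = 6M/(b σ_allow) = 6×2700000/(30.2×97.31) = 5513 mm².
h = 74.25 mm.

h = 74.2 mm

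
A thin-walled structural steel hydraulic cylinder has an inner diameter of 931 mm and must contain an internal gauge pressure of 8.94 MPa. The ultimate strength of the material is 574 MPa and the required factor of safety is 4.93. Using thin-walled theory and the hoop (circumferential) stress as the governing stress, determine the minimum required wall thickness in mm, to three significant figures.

σ_allow = 574/4.93 = 116.4 MPa.
Hoop stress σ_h = pD/(2t), so t = pD/(2σ_allow) = 8.94×931/(2×116.4) = 35.74 mm.

t = 35.7 mm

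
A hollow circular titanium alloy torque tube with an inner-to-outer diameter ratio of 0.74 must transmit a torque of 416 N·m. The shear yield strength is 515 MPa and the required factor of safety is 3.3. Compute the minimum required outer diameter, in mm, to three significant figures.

d_o = 26.9 mm

τ_allow = 515/3.3 = 156.1 MPa.
For a hollow shaft τ = 16T/[πd_o³(1−k⁴)] with k = 0.74, so 1−k⁴ = 0.7001.
d_o³ = 16T/[π τ_allow (1−k⁴)] = 16×416000/(π×156.1×0.7001) = 19390 mm³.
d_o = 26.87 mm.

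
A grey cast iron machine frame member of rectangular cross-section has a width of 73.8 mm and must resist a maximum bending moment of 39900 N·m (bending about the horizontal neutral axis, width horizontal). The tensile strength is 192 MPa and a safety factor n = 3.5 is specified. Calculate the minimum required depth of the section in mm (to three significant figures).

σ_allow = 192/3.5 = 54.86 MPa.
For a rectangular section σ = 6M/(bh²), so h² = 6M/(b σ_allow) = 6×3.9900×10^7/(73.8×54.86) = 59130 mm².
h = 243.2 mm.

h = 243 mm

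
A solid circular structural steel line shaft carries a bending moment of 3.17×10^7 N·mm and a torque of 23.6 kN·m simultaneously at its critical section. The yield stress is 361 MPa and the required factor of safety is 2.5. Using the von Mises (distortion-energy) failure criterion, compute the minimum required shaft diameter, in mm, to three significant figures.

σ_allow = σ_y/n = 361/2.5 = 144.4 MPa.
For a solid shaft σ_b = 32M/(πd³) and τ = 16T/(πd³), so the von Mises stress is σ' = (16/πd³)·√(4M²+3T²).
√(4M²+3T²) = √(4×(3.170×10^7)² + 3×(2.360×10^7)²) = 7.544×10^7 N·mm.
d³ = 16×7.544×10^7/(π×144.4) = 2.661×10^6 mm³.
d = 138.6 mm.

d = 139 mm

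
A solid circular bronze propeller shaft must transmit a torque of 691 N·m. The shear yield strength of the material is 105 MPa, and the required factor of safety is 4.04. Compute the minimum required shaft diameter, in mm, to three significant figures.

Allowable shear stress τ_allow = 105/4.04 = 25.99 MPa.
For a solid shaft τ = 16T/(πd³), so d³ = 16T/(π τ_allow) = 16×691000/(π×25.99) = 135400 mm³.
d = (135400)^(1/3) = 51.35 mm.

d = 51.4 mm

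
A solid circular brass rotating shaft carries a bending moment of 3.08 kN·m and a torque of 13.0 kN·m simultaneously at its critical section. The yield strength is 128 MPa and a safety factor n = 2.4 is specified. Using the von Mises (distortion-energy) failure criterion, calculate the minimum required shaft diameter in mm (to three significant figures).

d = 131 mm

σ_allow = σ_y/n = 128/2.4 = 53.33 MPa.
For a solid shaft σ_b = 32M/(πd³) and τ = 16T/(πd³), so the von Mises stress is σ' = (16/πd³)·√(4M²+3T²).
√(4M²+3T²) = √(4×(3.080×10^6)² + 3×(1.300×10^7)²) = 2.334×10^7 N·mm.
d³ = 16×2.334×10^7/(π×53.33) = 2.229×10^6 mm³.
d = 130.6 mm.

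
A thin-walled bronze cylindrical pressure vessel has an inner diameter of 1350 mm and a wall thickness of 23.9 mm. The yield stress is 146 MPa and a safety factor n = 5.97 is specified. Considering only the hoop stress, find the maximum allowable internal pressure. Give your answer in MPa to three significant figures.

p_allow = 0.866 MPa

σ_allow = 146/5.97 = 24.46 MPa.
σ_h = pD/(2t) → p_allow = 2σ_allow t/D = 2×24.46×23.9/1350 = 0.8659 MPa.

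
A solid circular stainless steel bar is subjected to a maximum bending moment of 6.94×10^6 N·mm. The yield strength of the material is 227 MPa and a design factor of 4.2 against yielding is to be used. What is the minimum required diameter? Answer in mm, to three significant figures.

d = 109 mm

σ_allow = 227/4.2 = 54.05 MPa.
For a solid circular section σ = 32M/(πd³), so d³ = 32M/(π σ_allow) = 32×6940000/(π×54.05) = 1.308×10^6 mm³.
d = 109.4 mm.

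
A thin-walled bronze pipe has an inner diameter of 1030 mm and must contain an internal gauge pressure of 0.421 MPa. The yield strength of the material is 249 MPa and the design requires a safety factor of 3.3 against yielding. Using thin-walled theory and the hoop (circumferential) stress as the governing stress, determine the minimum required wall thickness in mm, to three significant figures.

σ_allow = 249/3.3 = 75.45 MPa.
Hoop stress σ_h = pD/(2t), so t = pD/(2σ_allow) = 0.421×1030/(2×75.45) = 2.873 mm.

t = 2.87 mm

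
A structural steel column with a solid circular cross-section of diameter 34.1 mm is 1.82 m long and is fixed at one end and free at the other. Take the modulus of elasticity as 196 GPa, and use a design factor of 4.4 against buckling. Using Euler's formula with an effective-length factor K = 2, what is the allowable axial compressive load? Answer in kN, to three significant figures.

I = πd⁴/64 = π×34.1⁴/64 = 66370 mm⁴.
Effective length L_e = KL = 2×1.82 m = 3640 mm.
Euler critical load P_cr = π²EI/L_e² = π²×196000×66370/3640² = 9690 N.
P_allow = P_cr/n = 9690/4.4 = 2202 N.

P_allow = 2.20 kN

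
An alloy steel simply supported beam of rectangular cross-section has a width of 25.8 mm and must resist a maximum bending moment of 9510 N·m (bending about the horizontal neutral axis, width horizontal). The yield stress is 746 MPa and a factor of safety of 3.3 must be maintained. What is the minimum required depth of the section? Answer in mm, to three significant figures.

h = 98.9 mm

σ_allow = 746/3.3 = 226.1 MPa.
For a rectangular section σ = 6M/(bh²), so h² = 6M/(b σ_allow) = 6×9510000/(25.8×226.1) = 9783 mm².
h = 98.91 mm.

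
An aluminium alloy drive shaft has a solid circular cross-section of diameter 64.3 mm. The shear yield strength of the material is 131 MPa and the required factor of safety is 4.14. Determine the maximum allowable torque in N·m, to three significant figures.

τ_allow = 131/4.14 = 31.64 MPa.
For a solid shaft T_allow = τ_allow·πd³/16; πd³/16 = π×64.3³/16 = 52200 mm³.
T_allow = 31.64×52200 = 1.652×10^6 N·mm = 1652 N·m.

T_allow = 1650 N·m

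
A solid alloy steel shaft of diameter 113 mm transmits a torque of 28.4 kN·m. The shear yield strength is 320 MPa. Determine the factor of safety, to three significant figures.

τ = 16T/(πd³) = 16×2.8400×10^7/(π×113³) = 100.2 MPa.
n = τ_limit/τ = 320/100.2 = 3.192.

n = 3.19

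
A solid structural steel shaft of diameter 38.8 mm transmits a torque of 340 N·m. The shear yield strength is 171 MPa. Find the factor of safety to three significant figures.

τ = 16T/(πd³) = 16×340000/(π×38.8³) = 29.65 MPa.
n = τ_limit/τ = 171/29.65 = 5.768.

n = 5.77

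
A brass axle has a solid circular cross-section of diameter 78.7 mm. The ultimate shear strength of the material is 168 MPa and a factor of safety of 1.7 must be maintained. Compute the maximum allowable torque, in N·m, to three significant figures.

T_allow = 9460 N·m

τ_allow = 168/1.7 = 98.82 MPa.
For a solid shaft T_allow = τ_allow·πd³/16; πd³/16 = π×78.7³/16 = 95710 mm³.
T_allow = 98.82×95710 = 9.458×10^6 N·mm = 9458 N·m.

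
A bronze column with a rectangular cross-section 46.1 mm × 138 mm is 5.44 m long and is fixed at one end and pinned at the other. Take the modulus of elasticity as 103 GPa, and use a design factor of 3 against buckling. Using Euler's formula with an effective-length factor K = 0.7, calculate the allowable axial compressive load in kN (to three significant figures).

Buckling occurs about the weak axis: I_min = h·b³/12 = 138×46.1³/12 = 1.127×10^6 mm⁴ (b = 46.1 mm is the smaller dimension).
Effective length L_e = KL = 0.7×5.44 m = 3808 mm.
Euler critical load P_cr = π²EI/L_e² = π²×103000×1.127×10^6/3808² = 78980 N.
P_allow = P_cr/n = 78980/3 = 26330 N.

P_allow = 26.3 kN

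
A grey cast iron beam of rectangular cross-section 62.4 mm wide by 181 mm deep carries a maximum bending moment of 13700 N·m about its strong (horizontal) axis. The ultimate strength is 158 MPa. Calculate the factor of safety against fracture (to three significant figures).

n = 3.93

Section modulus S = bh²/6 = 62.4×181²/6 = 340700 mm³.
σ = M/S = 1.3700×10^7/340700 = 40.21 MPa.
n = 158/40.21 = 3.929.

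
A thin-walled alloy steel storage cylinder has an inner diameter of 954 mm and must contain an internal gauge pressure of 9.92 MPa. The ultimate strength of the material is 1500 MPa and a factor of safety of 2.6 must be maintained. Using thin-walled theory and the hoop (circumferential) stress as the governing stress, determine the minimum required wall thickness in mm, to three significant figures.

t = 8.20 mm

σ_allow = 1500/2.6 = 576.9 MPa.
Hoop stress σ_h = pD/(2t), so t = pD/(2σ_allow) = 9.92×954/(2×576.9) = 8.202 mm.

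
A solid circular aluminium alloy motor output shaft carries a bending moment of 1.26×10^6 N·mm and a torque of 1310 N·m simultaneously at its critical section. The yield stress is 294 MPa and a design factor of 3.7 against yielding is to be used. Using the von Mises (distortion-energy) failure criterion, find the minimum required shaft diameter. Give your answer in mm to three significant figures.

σ_allow = σ_y/n = 294/3.7 = 79.46 MPa.
For a solid shaft σ_b = 32M/(πd³) and τ = 16T/(πd³), so the von Mises stress is σ' = (16/πd³)·√(4M²+3T²).
√(4M²+3T²) = √(4×(1.260×10^6)² + 3×(1.310×10^6)²) = 3.391×10^6 N·mm.
d³ = 16×3.391×10^6/(π×79.46) = 217300 mm³.
d = 60.12 mm.

d = 60.1 mm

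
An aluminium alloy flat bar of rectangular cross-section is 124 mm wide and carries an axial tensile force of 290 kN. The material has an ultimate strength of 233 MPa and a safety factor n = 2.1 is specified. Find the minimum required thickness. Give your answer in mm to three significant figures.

t = 21.1 mm

σ_allow = 233/2.1 = 111.0 MPa.
Required area A = F/σ_allow = 290000/111.0 = 2614 mm².
t = A/w = 2614/124 = 21.08 mm.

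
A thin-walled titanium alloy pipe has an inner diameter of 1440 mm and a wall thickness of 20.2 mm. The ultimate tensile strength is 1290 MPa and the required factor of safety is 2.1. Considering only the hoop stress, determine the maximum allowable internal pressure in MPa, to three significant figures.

p_allow = 17.2 MPa

σ_allow = 1290/2.1 = 614.3 MPa.
σ_h = pD/(2t) → p_allow = 2σ_allow t/D = 2×614.3×20.2/1440 = 17.23 MPa.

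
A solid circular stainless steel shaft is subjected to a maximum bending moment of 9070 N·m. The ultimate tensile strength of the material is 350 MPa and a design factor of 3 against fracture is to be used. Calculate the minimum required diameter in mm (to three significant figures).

d = 92.5 mm

σ_allow = 350/3 = 116.7 MPa.
For a solid circular section σ = 32M/(πd³), so d³ = 32M/(π σ_allow) = 32×9070000/(π×116.7) = 791900 mm³.
d = 92.52 mm.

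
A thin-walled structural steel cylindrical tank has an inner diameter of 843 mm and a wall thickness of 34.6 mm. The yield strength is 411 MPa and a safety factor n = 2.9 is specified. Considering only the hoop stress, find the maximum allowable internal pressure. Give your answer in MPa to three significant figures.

σ_allow = 411/2.9 = 141.7 MPa.
σ_h = pD/(2t) → p_allow = 2σ_allow t/D = 2×141.7×34.6/843 = 11.63 MPa.

p_allow = 11.6 MPa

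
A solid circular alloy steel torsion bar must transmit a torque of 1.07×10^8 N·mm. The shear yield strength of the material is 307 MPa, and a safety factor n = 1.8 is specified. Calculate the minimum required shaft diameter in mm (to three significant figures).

Allowable shear stress τ_allow = 307/1.8 = 170.6 MPa.
For a solid shaft τ = 16T/(πd³), so d³ = 16T/(π τ_allow) = 16×1.0700×10^8/(π×170.6) = 3.195×10^6 mm³.
d = (3.195×10^6)^(1/3) = 147.3 mm.

d = 147 mm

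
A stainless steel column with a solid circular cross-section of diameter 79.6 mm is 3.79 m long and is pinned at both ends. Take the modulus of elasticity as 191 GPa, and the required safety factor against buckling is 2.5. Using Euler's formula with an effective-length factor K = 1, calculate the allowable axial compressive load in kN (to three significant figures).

I = πd⁴/64 = π×79.6⁴/64 = 1.971×10^6 mm⁴.
Effective length L_e = KL = 1×3.79 m = 3790 mm.
Euler critical load P_cr = π²EI/L_e² = π²×191000×1.971×10^6/3790² = 258600 N.
P_allow = P_cr/n = 258600/2.5 = 103500 N.

P_allow = 103 kN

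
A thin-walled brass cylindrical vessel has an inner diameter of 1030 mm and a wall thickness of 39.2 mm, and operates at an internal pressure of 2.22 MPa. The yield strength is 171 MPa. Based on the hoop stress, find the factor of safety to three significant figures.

σ_h = pD/(2t) = 2.22×1030/(2×39.2) = 29.17 MPa.
n = 171/29.17 = 5.863.

n = 5.86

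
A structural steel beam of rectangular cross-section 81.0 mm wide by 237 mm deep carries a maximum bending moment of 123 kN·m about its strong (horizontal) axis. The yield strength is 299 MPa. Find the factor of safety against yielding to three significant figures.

Section modulus S = bh²/6 = 81.0×237²/6 = 758300 mm³.
σ = M/S = 1.2300×10^8/758300 = 162.2 MPa.
n = 299/162.2 = 1.843.

n = 1.84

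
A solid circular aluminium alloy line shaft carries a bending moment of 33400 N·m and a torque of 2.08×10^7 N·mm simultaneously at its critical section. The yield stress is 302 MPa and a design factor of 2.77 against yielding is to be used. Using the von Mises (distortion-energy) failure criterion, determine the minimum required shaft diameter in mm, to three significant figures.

d = 152 mm

σ_allow = σ_y/n = 302/2.77 = 109.0 MPa.
For a solid shaft σ_b = 32M/(πd³) and τ = 16T/(πd³), so the von Mises stress is σ' = (16/πd³)·√(4M²+3T²).
√(4M²+3T²) = √(4×(3.340×10^7)² + 3×(2.080×10^7)²) = 7.590×10^7 N·mm.
d³ = 16×7.590×10^7/(π×109.0) = 3.545×10^6 mm³.
d = 152.5 mm.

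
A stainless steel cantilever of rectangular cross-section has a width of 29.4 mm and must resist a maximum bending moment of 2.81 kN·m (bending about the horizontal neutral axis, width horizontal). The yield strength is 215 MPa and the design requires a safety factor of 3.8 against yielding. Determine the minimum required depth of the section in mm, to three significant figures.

σ_allow = 215/3.8 = 56.58 MPa.
For a rectangular section σ = 6M/(bh²), so h² = 6M/(b σ_allow) = 6×2810000/(29.4×56.58) = 10140 mm².
h = 100.7 mm.

h = 101 mm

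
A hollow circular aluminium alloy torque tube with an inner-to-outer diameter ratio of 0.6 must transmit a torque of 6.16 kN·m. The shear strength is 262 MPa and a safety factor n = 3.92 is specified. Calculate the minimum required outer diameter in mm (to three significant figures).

τ_allow = 262/3.92 = 66.84 MPa.
For a hollow shaft τ = 16T/[πd_o³(1−k⁴)] with k = 0.6, so 1−k⁴ = 0.8704.
d_o³ = 16T/[π τ_allow (1−k⁴)] = 16×6160000/(π×66.84×0.8704) = 539300 mm³.
d_o = 81.40 mm.

d_o = 81.4 mm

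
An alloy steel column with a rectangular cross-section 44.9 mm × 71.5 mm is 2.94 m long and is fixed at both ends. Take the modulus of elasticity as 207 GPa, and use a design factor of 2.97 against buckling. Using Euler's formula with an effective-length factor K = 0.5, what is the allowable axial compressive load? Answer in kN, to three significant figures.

Buckling occurs about the weak axis: I_min = h·b³/12 = 71.5×44.9³/12 = 539300 mm⁴ (b = 44.9 mm is the smaller dimension).
Effective length L_e = KL = 0.5×2.94 m = 1470 mm.
Euler critical load P_cr = π²EI/L_e² = π²×207000×539300/1470² = 509900 N.
P_allow = P_cr/n = 509900/2.97 = 171700 N.

P_allow = 172 kN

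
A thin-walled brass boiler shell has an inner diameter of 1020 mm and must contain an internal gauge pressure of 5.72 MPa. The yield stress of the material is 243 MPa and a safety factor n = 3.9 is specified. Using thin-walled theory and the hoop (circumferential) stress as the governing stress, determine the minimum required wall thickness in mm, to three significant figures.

t = 46.8 mm

σ_allow = 243/3.9 = 62.31 MPa.
Hoop stress σ_h = pD/(2t), so t = pD/(2σ_allow) = 5.72×1020/(2×62.31) = 46.82 mm.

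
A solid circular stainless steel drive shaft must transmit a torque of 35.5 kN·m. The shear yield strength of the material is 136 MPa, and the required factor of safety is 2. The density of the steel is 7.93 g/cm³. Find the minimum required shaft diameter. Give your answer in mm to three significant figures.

Allowable shear stress τ_allow = 136/2 = 68.00 MPa.
For a solid shaft τ = 16T/(πd³), so d³ = 16T/(π τ_allow) = 16×3.5500×10^7/(π×68.00) = 2.659×10^6 mm³.
d = (2.659×10^6)^(1/3) = 138.5 mm.

d = 139 mm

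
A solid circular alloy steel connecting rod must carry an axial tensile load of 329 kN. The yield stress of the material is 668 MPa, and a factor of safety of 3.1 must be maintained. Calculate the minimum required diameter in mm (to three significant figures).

d = 44.1 mm

Allowable stress σ_allow = 668/3.1 = 215.5 MPa.
Required area A = F/σ_allow = 329000/215.5 = 1527 mm².
A = πd²/4 → d = √(4A/π) = 44.09 mm.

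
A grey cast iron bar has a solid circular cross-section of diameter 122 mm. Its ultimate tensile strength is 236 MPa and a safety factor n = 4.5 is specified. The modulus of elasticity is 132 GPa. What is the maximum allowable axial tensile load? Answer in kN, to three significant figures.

F_allow = 613 kN

σ_allow = 236/4.5 = 52.44 MPa.
A = πd²/4 = π×122²/4 = 11690 mm².
F_allow = σ_allow × A = 52.44×11690 = 613100 N.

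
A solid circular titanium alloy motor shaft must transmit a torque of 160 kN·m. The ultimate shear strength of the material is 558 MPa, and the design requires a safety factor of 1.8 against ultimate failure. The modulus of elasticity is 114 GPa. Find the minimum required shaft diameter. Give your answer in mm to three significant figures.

Allowable shear stress τ_allow = 558/1.8 = 310.0 MPa.
For a solid shaft τ = 16T/(πd³), so d³ = 16T/(π τ_allow) = 16×1.6000×10^8/(π×310.0) = 2.629×10^6 mm³.
d = (2.629×10^6)^(1/3) = 138.0 mm.

d = 138 mm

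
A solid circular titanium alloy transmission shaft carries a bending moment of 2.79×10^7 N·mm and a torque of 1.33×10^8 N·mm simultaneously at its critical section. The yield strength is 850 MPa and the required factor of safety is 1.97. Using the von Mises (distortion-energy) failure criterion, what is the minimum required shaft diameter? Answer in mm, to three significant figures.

d = 141 mm

σ_allow = σ_y/n = 850/1.97 = 431.5 MPa.
For a solid shaft σ_b = 32M/(πd³) and τ = 16T/(πd³), so the von Mises stress is σ' = (16/πd³)·√(4M²+3T²).
√(4M²+3T²) = √(4×(2.790×10^7)² + 3×(1.330×10^8)²) = 2.370×10^8 N·mm.
d³ = 16×2.370×10^8/(π×431.5) = 2.798×10^6 mm³.
d = 140.9 mm.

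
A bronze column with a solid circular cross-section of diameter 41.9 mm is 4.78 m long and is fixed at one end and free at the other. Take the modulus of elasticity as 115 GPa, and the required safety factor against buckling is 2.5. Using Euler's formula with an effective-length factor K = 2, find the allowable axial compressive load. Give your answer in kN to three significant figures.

I = πd⁴/64 = π×41.9⁴/64 = 151300 mm⁴.
Effective length L_e = KL = 2×4.78 m = 9560 mm.
Euler critical load P_cr = π²EI/L_e² = π²×115000×151300/9560² = 1879 N.
P_allow = P_cr/n = 1879/2.5 = 751.6 N.

P_allow = 0.752 kN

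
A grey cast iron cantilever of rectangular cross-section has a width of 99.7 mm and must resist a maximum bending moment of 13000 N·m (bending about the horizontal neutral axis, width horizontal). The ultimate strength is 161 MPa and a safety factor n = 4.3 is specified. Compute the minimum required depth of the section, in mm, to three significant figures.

h = 145 mm

σ_allow = 161/4.3 = 37.44 MPa.
For a rectangular section σ = 6M/(bh²), so h² = 6M/(b σ_allow) = 6×1.3000×10^7/(99.7×37.44) = 20890 mm².
h = 144.6 mm.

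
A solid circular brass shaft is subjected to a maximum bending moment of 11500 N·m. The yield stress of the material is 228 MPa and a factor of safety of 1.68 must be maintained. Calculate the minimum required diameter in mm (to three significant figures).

d = 95.2 mm

σ_allow = 228/1.68 = 135.7 MPa.
For a solid circular section σ = 32M/(πd³), so d³ = 32M/(π σ_allow) = 32×1.1500×10^7/(π×135.7) = 863100 mm³.
d = 95.21 mm.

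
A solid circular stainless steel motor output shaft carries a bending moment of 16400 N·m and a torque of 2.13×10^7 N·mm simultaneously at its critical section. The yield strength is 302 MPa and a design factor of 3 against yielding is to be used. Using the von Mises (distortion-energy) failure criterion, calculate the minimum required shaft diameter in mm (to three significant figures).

σ_allow = σ_y/n = 302/3 = 100.7 MPa.
For a solid shaft σ_b = 32M/(πd³) and τ = 16T/(πd³), so the von Mises stress is σ' = (16/πd³)·√(4M²+3T²).
√(4M²+3T²) = √(4×(1.640×10^7)² + 3×(2.130×10^7)²) = 4.937×10^7 N·mm.
d³ = 16×4.937×10^7/(π×100.7) = 2.497×10^6 mm³.
d = 135.7 mm.

d = 136 mm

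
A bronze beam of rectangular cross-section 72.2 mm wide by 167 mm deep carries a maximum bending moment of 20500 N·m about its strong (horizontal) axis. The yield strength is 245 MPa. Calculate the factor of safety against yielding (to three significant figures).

Section modulus S = bh²/6 = 72.2×167²/6 = 335600 mm³.
σ = M/S = 2.0500×10^7/335600 = 61.09 MPa.
n = 245/61.09 = 4.011.

n = 4.01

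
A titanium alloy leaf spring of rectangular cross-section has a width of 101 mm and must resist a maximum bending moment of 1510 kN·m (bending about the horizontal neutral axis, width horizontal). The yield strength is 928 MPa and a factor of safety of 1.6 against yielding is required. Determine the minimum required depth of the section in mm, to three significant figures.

h = 393 mm

σ_allow = 928/1.6 = 580.0 MPa.
For a rectangular section σ = 6M/(bh²), so h² = 6M/(b σ_allow) = 6×1.5100×10^9/(101×580.0) = 154700 mm².
h = 393.3 mm.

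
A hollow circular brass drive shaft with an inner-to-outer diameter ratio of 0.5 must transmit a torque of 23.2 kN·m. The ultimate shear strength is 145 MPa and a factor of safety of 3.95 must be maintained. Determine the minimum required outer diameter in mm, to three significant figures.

d_o = 151 mm

τ_allow = 145/3.95 = 36.71 MPa.
For a hollow shaft τ = 16T/[πd_o³(1−k⁴)] with k = 0.5, so 1−k⁴ = 0.9375.
d_o³ = 16T/[π τ_allow (1−k⁴)] = 16×2.3200×10^7/(π×36.71×0.9375) = 3.433×10^6 mm³.
d_o = 150.9 mm.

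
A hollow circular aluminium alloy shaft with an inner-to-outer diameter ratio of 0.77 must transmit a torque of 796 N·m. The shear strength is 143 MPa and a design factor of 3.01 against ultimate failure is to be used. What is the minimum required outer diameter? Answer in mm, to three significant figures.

d_o = 50.9 mm

τ_allow = 143/3.01 = 47.51 MPa.
For a hollow shaft τ = 16T/[πd_o³(1−k⁴)] with k = 0.77, so 1−k⁴ = 0.6485.
d_o³ = 16T/[π τ_allow (1−k⁴)] = 16×796000/(π×47.51×0.6485) = 131600 mm³.
d_o = 50.86 mm.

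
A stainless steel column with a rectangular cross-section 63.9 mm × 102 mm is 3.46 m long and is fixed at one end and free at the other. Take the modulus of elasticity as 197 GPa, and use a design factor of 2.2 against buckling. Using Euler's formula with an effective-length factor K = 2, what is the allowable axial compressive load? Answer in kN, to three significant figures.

P_allow = 40.9 kN

Buckling occurs about the weak axis: I_min = h·b³/12 = 102×63.9³/12 = 2.218×10^6 mm⁴ (b = 63.9 mm is the smaller dimension).
Effective length L_e = KL = 2×3.46 m = 6920 mm.
Euler critical load P_cr = π²EI/L_e² = π²×197000×2.218×10^6/6920² = 90050 N.
P_allow = P_cr/n = 90050/2.2 = 40930 N.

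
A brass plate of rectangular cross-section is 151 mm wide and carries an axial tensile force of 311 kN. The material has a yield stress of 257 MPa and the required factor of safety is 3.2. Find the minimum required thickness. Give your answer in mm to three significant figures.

σ_allow = 257/3.2 = 80.31 MPa.
Required area A = F/σ_allow = 311000/80.31 = 3872 mm².
t = A/w = 3872/151 = 25.64 mm.

t = 25.6 mm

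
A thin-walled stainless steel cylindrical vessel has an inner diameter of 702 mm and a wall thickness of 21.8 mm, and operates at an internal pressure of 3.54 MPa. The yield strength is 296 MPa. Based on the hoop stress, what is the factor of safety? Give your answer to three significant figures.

n = 5.19

σ_h = pD/(2t) = 3.54×702/(2×21.8) = 57.00 MPa.
n = 296/57.00 = 5.193.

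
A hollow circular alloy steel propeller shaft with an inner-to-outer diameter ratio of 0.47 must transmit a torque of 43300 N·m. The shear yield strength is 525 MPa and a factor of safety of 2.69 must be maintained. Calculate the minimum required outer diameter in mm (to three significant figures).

τ_allow = 525/2.69 = 195.2 MPa.
For a hollow shaft τ = 16T/[πd_o³(1−k⁴)] with k = 0.47, so 1−k⁴ = 0.9512.
d_o³ = 16T/[π τ_allow (1−k⁴)] = 16×4.3300×10^7/(π×195.2×0.9512) = 1.188×10^6 mm³.
d_o = 105.9 mm.

d_o = 106 mm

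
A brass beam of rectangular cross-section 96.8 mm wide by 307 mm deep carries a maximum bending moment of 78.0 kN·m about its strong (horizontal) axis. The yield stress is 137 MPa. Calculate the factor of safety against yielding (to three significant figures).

Section modulus S = bh²/6 = 96.8×307²/6 = 1.521×10^6 mm³.
σ = M/S = 7.8000×10^7/1.521×10^6 = 51.30 MPa.
n = 137/51.30 = 2.671.

n = 2.67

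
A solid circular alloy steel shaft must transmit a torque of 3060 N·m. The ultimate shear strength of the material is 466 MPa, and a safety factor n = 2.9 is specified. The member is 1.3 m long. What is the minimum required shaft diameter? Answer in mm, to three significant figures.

Allowable shear stress τ_allow = 466/2.9 = 160.7 MPa.
For a solid shaft τ = 16T/(πd³), so d³ = 16T/(π τ_allow) = 16×3060000/(π×160.7) = 96980 mm³.
d = (96980)^(1/3) = 45.94 mm.

d = 45.9 mm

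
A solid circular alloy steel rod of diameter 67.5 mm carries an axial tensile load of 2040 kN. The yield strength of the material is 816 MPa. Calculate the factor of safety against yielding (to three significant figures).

n = 1.43

A = πd²/4 = 3578 mm².
σ = F/A = 2040000/3578 = 570.1 MPa.
n = 816/570.1 = 1.431.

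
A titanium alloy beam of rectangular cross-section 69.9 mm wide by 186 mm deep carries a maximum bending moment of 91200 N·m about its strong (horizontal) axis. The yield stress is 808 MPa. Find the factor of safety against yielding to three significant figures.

Section modulus S = bh²/6 = 69.9×186²/6 = 403000 mm³.
σ = M/S = 9.1200×10^7/403000 = 226.3 MPa.
n = 808/226.3 = 3.571.

n = 3.57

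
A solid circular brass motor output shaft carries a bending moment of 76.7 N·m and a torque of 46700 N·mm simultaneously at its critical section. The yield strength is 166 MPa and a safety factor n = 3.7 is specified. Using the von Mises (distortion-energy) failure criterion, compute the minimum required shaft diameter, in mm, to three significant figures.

d = 27.0 mm

σ_allow = σ_y/n = 166/3.7 = 44.86 MPa.
For a solid shaft σ_b = 32M/(πd³) and τ = 16T/(πd³), so the von Mises stress is σ' = (16/πd³)·√(4M²+3T²).
√(4M²+3T²) = √(4×(76700)² + 3×(46700)²) = 173400 N·mm.
d³ = 16×173400/(π×44.86) = 19690 mm³.
d = 27.00 mm.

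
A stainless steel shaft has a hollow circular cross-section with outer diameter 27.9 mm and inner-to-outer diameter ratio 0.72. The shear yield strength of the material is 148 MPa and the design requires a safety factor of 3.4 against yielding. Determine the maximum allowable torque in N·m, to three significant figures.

T_allow = 136 N·m

τ_allow = 148/3.4 = 43.53 MPa.
For a hollow shaft T_allow = τ_allow·πd_o³(1−k⁴)/16 with 1−k⁴ = 0.7313, so πd_o³(1−k⁴)/16 = 3118 mm³.
T_allow = 43.53×3118 = 135700 N·mm = 135.7 N·m.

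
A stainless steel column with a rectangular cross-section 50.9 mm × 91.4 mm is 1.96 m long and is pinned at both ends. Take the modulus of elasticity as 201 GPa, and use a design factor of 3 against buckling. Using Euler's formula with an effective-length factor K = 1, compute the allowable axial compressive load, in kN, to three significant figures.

Buckling occurs about the weak axis: I_min = h·b³/12 = 91.4×50.9³/12 = 1.004×10^6 mm⁴ (b = 50.9 mm is the smaller dimension).
Effective length L_e = KL = 1×1.96 m = 1960 mm.
Euler critical load P_cr = π²EI/L_e² = π²×201000×1.004×10^6/1960² = 518700 N.
P_allow = P_cr/n = 518700/3 = 172900 N.

P_allow = 173 kN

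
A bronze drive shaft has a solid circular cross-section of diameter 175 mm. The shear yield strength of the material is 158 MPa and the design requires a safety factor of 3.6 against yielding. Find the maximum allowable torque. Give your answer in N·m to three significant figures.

τ_allow = 158/3.6 = 43.89 MPa.
For a solid shaft T_allow = τ_allow·πd³/16; πd³/16 = π×175³/16 = 1.052×10^6 mm³.
T_allow = 43.89×1.052×10^6 = 4.618×10^7 N·mm = 46180 N·m.

T_allow = 46200 N·m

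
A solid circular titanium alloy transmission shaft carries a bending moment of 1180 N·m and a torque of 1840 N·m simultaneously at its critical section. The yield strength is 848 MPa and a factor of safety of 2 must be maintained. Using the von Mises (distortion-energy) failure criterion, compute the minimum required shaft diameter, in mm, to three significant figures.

σ_allow = σ_y/n = 848/2 = 424.0 MPa.
For a solid shaft σ_b = 32M/(πd³) and τ = 16T/(πd³), so the von Mises stress is σ' = (16/πd³)·√(4M²+3T²).
√(4M²+3T²) = √(4×(1.180×10^6)² + 3×(1.840×10^6)²) = 3.966×10^6 N·mm.
d³ = 16×3.966×10^6/(π×424.0) = 47630 mm³.
d = 36.25 mm.

d = 36.2 mm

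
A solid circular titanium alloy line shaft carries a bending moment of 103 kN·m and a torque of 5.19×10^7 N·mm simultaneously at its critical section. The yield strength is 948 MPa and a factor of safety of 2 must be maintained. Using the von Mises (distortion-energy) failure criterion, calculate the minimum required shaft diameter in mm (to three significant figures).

σ_allow = σ_y/n = 948/2 = 474.0 MPa.
For a solid shaft σ_b = 32M/(πd³) and τ = 16T/(πd³), so the von Mises stress is σ' = (16/πd³)·√(4M²+3T²).
√(4M²+3T²) = √(4×(1.030×10^8)² + 3×(5.190×10^7)²) = 2.248×10^8 N·mm.
d³ = 16×2.248×10^8/(π×474.0) = 2.415×10^6 mm³.
d = 134.2 mm.

d = 134 mm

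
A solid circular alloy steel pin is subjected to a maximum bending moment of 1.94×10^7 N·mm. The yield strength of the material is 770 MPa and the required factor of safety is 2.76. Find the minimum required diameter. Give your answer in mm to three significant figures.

σ_allow = 770/2.76 = 279.0 MPa.
For a solid circular section σ = 32M/(πd³), so d³ = 32M/(π σ_allow) = 32×1.9400×10^7/(π×279.0) = 708300 mm³.
d = 89.14 mm.

d = 89.1 mm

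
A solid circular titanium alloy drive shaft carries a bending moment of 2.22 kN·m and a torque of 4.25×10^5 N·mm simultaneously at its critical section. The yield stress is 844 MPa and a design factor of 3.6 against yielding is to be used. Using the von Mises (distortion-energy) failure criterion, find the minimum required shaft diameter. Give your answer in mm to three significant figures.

d = 46.1 mm

σ_allow = σ_y/n = 844/3.6 = 234.4 MPa.
For a solid shaft σ_b = 32M/(πd³) and τ = 16T/(πd³), so the von Mises stress is σ' = (16/πd³)·√(4M²+3T²).
√(4M²+3T²) = √(4×(2.220×10^6)² + 3×(425000)²) = 4.501×10^6 N·mm.
d³ = 16×4.501×10^6/(π×234.4) = 97770 mm³.
d = 46.07 mm.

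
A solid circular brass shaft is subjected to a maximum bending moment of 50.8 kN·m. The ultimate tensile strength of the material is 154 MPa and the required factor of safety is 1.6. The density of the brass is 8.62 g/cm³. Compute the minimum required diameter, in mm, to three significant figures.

σ_allow = 154/1.6 = 96.25 MPa.
For a solid circular section σ = 32M/(πd³), so d³ = 32M/(π σ_allow) = 32×5.0800×10^7/(π×96.25) = 5.376×10^6 mm³.
d = 175.2 mm.

d = 175 mm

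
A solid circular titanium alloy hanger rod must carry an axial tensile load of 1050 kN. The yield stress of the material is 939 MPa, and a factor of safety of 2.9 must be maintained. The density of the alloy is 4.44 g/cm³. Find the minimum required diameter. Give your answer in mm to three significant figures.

d = 64.3 mm

Allowable stress σ_allow = 939/2.9 = 323.8 MPa.
Required area A = F/σ_allow = 1050000/323.8 = 3243 mm².
A = πd²/4 → d = √(4A/π) = 64.26 mm.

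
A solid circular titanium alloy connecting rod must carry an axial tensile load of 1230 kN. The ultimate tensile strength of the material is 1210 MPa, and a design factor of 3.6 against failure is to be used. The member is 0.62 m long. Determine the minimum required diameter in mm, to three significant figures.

Allowable stress σ_allow = 1210/3.6 = 336.1 MPa.
Required area A = F/σ_allow = 1230000/336.1 = 3660 mm².
A = πd²/4 → d = √(4A/π) = 68.26 mm.

d = 68.3 mm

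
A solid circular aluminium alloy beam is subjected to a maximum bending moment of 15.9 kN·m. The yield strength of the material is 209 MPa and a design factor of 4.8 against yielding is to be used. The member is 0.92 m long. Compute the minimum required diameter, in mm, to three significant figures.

d = 155 mm

σ_allow = 209/4.8 = 43.54 MPa.
For a solid circular section σ = 32M/(πd³), so d³ = 32M/(π σ_allow) = 32×1.5900×10^7/(π×43.54) = 3.720×10^6 mm³.
d = 154.9 mm.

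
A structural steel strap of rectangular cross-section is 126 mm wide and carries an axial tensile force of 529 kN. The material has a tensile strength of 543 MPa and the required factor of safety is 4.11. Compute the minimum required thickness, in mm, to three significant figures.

t = 31.8 mm

σ_allow = 543/4.11 = 132.1 MPa.
Required area A = F/σ_allow = 529000/132.1 = 4004 mm².
t = A/w = 4004/126 = 31.78 mm.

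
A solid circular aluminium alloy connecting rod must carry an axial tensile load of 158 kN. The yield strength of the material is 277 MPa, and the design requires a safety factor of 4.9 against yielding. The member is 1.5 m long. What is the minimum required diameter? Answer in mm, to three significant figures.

d = 59.7 mm

Allowable stress σ_allow = 277/4.9 = 56.53 MPa.
Required area A = F/σ_allow = 158000/56.53 = 2795 mm².
A = πd²/4 → d = √(4A/π) = 59.65 mm.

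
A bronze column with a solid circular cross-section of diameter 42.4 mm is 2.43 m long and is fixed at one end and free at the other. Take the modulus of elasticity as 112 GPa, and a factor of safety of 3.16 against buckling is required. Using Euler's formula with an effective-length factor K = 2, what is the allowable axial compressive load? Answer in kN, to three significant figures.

I = πd⁴/64 = π×42.4⁴/64 = 158600 mm⁴.
Effective length L_e = KL = 2×2.43 m = 4860 mm.
Euler critical load P_cr = π²EI/L_e² = π²×112000×158600/4860² = 7425 N.
P_allow = P_cr/n = 7425/3.16 = 2350 N.

P_allow = 2.35 kN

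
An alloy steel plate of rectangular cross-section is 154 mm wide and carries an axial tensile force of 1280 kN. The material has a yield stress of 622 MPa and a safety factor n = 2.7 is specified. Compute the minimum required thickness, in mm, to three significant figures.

t = 36.1 mm

σ_allow = 622/2.7 = 230.4 MPa.
Required area A = F/σ_allow = 1280000/230.4 = 5556 mm².
t = A/w = 5556/154 = 36.08 mm.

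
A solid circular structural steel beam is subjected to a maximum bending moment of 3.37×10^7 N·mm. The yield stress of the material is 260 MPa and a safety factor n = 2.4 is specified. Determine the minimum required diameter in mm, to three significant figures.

σ_allow = 260/2.4 = 108.3 MPa.
For a solid circular section σ = 32M/(πd³), so d³ = 32M/(π σ_allow) = 32×3.3700×10^7/(π×108.3) = 3.169×10^6 mm³.
d = 146.9 mm.

d = 147 mm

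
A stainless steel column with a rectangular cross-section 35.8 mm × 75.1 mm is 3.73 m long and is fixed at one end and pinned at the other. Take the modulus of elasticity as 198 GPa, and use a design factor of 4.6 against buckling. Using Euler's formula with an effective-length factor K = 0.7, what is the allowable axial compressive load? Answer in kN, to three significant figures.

P_allow = 17.9 kN

Buckling occurs about the weak axis: I_min = h·b³/12 = 75.1×35.8³/12 = 287100 mm⁴ (b = 35.8 mm is the smaller dimension).
Effective length L_e = KL = 0.7×3.73 m = 2611 mm.
Euler critical load P_cr = π²EI/L_e² = π²×198000×287100/2611² = 82310 N.
P_allow = P_cr/n = 82310/4.6 = 17890 N.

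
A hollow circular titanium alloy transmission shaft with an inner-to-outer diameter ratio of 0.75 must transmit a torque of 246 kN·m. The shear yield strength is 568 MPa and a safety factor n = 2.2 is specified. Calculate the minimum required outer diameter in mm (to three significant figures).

d_o = 192 mm

τ_allow = 568/2.2 = 258.2 MPa.
For a hollow shaft τ = 16T/[πd_o³(1−k⁴)] with k = 0.75, so 1−k⁴ = 0.6836.
d_o³ = 16T/[π τ_allow (1−k⁴)] = 16×2.4600×10^8/(π×258.2×0.6836) = 7.099×10^6 mm³.
d_o = 192.2 mm.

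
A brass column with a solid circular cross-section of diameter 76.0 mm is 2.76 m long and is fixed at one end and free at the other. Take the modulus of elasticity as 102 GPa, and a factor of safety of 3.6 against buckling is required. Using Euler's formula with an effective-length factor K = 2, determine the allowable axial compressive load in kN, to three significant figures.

I = πd⁴/64 = π×76.0⁴/64 = 1.638×10^6 mm⁴.
Effective length L_e = KL = 2×2.76 m = 5520 mm.
Euler critical load P_cr = π²EI/L_e² = π²×102000×1.638×10^6/5520² = 54110 N.
P_allow = P_cr/n = 54110/3.6 = 15030 N.

P_allow = 15.0 kN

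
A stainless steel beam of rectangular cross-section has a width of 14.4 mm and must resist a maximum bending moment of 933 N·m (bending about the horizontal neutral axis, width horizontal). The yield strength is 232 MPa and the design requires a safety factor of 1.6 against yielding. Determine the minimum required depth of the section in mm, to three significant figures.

h = 51.8 mm

σ_allow = 232/1.6 = 145.0 MPa.
For a rectangular section σ = 6M/(bh²), so h² = 6M/(b σ_allow) = 6×933000/(14.4×145.0) = 2681 mm².
h = 51.78 mm.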